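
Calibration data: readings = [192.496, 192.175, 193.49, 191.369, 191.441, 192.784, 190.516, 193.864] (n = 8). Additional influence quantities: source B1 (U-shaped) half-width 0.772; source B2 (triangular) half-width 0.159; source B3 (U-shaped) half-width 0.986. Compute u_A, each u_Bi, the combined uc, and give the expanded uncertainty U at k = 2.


mean = (192.496 + 192.175 + 193.49 + 191.369 + 191.441 + 192.784 + 190.516 + 193.864) / 8 = 192.266875
s = sqrt(sum((x - mean)^2)/(n-1)) = 1.1294128
u_A = s / sqrt(n) = 1.1294128 / sqrt(8) = 0.39930772
u_B1 = 0.772 / sqrt(2) = 0.54588644
u_B2 = 0.159 / sqrt(6) = 0.064911478
u_B3 = 0.986 / sqrt(2) = 0.69720729
uc = sqrt(0.39930772^2 + 0.54588644^2 + 0.064911478^2 + 0.69720729^2) = 0.97352461
U = k * uc = 2 * 0.97352461
U = 1.9470

1.9470


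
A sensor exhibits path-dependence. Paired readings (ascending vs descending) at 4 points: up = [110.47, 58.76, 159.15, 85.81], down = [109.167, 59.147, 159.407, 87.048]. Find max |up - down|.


|110.47 - 109.167| = 1.3030
|58.76 - 59.147| = 0.3870
|159.15 - 159.407| = 0.2570
|85.81 - 87.048| = 1.2380
hysteresis = max(diffs) = 1.3030

1.3030


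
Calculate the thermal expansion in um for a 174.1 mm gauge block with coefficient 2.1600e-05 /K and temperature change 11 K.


dL = L * alpha * dT
= 174.1 * 2.1600e-05 * 11
= 0.0413662 mm
dL_um = 0.0413662 * 1000 = 41.3662 um

41.3662


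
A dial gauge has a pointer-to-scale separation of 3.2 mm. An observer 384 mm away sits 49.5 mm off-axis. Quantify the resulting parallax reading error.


error = h * offset / d
= 3.2 * 49.5 / 384
= 0.4125

0.4125


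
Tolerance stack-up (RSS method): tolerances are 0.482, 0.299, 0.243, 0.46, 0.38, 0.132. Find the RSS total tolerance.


RSS = sqrt(0.482^2 + 0.299^2 + 0.243^2 + 0.46^2 + 0.38^2 + 0.132^2)
= sqrt(0.754198)
= 0.8684

0.8684


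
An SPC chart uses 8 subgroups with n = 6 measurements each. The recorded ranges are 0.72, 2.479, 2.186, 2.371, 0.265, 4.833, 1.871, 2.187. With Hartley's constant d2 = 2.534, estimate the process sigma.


R_bar = (0.72 + 2.479 + 2.186 + 2.371 + 0.265 + 4.833 + 1.871 + 2.187) / 8
R_bar = 16.912 / 8 = 2.114
sigma_hat = R_bar / d2 = 2.114 / 2.534 = 0.8343

0.8343


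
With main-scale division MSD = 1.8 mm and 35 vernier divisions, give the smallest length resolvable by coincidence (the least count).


LC = MSD / n_div
= 1.8 / 35
= 0.0514

0.0514


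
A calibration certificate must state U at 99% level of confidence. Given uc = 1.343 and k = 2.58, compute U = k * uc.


U = k * uc
U = 2.58 * 1.343
U = 3.4649

3.4649


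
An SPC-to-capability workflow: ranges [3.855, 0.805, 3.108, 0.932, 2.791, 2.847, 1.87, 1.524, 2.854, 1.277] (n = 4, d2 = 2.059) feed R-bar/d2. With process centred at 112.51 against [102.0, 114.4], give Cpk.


R_bar = (3.855 + 0.805 + 3.108 + 0.932 + 2.791 + 2.847 + 1.87 + 1.524 + 2.854 + 1.277) / 10 = 2.1863
sigma = R_bar / d2 = 2.1863 / 2.059 = 1.0618261
Cp = (USL - LSL)/(6*sigma) = (114.4 - 102.0)/(6*1.0618261) = 1.9463
Cpu = (114.4 - 112.51)/(3*1.0618261) = 0.5933
Cpl = (112.51 - 102.0)/(3*1.0618261) = 3.2993
Cpk = min(Cpu, Cpl) = 0.5933

0.5933


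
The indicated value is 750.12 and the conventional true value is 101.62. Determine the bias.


Systematic error = measured - true
= 750.12 - 101.62
= 648.5000

648.5000


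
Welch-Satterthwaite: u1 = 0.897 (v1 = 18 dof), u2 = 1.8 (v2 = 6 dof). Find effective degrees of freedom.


uc = sqrt(u1^2 + u2^2) = sqrt(0.897^2 + 1.8^2) = 2.0111213
v_eff = uc^4 / (u1^4/v1 + u2^4/v2)
= 2.0111213^4 / (0.897^4/18 + 1.8^4/6)
= 16.358861 / 1.7855664
v_eff = 9.1617

9.1617


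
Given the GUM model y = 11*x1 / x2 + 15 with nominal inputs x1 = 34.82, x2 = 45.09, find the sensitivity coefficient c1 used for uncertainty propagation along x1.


y = 11*x1 / x2 + 15
dy/dx1 = 11/x2
Evaluate at x2 = 45.09: c1 = 11 / 45.09
c1 = 0.2440

0.2440


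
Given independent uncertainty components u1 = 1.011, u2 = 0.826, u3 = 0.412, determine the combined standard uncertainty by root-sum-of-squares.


uc = sqrt(1.011^2 + 0.826^2 + 0.412^2)
uc = sqrt(1.874141)
uc = 1.3690

1.3690


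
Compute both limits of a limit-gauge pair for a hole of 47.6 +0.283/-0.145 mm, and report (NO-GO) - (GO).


GO = nominal - lower_tol (smallest hole = maximum material condition)
GO = 47.6 - 0.145 = 47.455
NO-GO = nominal + upper_tol (largest hole = least material condition)
NO-GO = 47.6 + 0.283 = 47.883
spread = NO-GO - GO = 47.883 - 47.455 = 0.4280

0.4280


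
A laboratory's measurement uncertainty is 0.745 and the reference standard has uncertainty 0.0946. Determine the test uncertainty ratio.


TUR = u_lab / u_ref
= 0.745 / 0.0946
= 7.8753

7.8753


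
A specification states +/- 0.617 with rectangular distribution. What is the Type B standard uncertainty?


u_B = half_width / sqrt(3)
u_B = 0.617 / 1.7320508
u_B = 0.3562

0.3562


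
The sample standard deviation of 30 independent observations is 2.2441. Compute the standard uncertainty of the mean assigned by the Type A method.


u_A = s / sqrt(n)
u_A = 2.2441 / sqrt(30)
u_A = 2.2441 / 5.4772256
u_A = 0.4097

0.4097


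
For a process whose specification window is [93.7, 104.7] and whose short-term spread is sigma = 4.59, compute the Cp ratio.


Cp = (USL - LSL) / (6 * sigma)
= (104.7 - 93.7) / (6 * 4.59)
= 11.0000 / 27.5400
= 0.3994

0.3994


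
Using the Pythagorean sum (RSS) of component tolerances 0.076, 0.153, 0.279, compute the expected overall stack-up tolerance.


RSS = sqrt(0.076^2 + 0.153^2 + 0.279^2)
= sqrt(0.107026)
= 0.3271

0.3271


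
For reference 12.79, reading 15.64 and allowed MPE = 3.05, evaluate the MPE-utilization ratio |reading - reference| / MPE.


e = indication - reference = 15.64 - 12.79 = 2.8500
|e| = 2.8500
ratio = |e| / MPE = 2.8500 / 3.05
ratio = 0.9344

0.9344


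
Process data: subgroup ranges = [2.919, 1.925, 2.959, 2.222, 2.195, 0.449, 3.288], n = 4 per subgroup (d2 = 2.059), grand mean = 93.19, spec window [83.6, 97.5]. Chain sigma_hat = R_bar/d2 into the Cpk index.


R_bar = (2.919 + 1.925 + 2.959 + 2.222 + 2.195 + 0.449 + 3.288) / 7 = 2.2795714
sigma = R_bar / d2 = 2.2795714 / 2.059 = 1.1071255
Cp = (USL - LSL)/(6*sigma) = (97.5 - 83.6)/(6*1.1071255) = 2.0925
Cpu = (97.5 - 93.19)/(3*1.1071255) = 1.2977
Cpl = (93.19 - 83.6)/(3*1.1071255) = 2.8874
Cpk = min(Cpu, Cpl) = 1.2977

1.2977


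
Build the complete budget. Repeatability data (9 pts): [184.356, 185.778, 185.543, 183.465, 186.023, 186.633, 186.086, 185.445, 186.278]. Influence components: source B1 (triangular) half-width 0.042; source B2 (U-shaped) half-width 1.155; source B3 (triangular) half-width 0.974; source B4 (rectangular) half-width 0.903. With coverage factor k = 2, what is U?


mean = (184.356 + 185.778 + 185.543 + 183.465 + 186.023 + 186.633 + 186.086 + 185.445 + 186.278) / 9 = 185.5118889
s = sqrt(sum((x - mean)^2)/(n-1)) = 1.0022939
u_A = s / sqrt(n) = 1.0022939 / sqrt(9) = 0.33409797
u_B1 = 0.042 / sqrt(6) = 0.017146428
u_B2 = 1.155 / sqrt(2) = 0.81670833
u_B3 = 0.974 / sqrt(6) = 0.39763383
u_B4 = 0.903 / sqrt(3) = 0.52134729
uc = sqrt(0.33409797^2 + 0.017146428^2 + 0.81670833^2 + 0.39763383^2 + 0.52134729^2) = 1.0994742
U = k * uc = 2 * 1.0994742
U = 2.1989

2.1989


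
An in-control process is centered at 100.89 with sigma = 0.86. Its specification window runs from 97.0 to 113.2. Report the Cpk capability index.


Cpu = (USL - mean) / (3*sigma) = (113.2 - 100.89) / (3*0.86) = 4.7713
Cpl = (mean - LSL) / (3*sigma) = (100.89 - 97.0) / (3*0.86) = 1.5078
Cpk = min(Cpu, Cpl) = 1.5078

1.5078


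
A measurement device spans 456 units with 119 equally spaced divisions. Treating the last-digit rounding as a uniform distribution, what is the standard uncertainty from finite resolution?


resolution = range / divisions
resolution = 456 / 119 = 3.8319328
u_res = resolution / (2*sqrt(3))
u_res = 3.8319328 / 3.4641016
u_res = 1.1062

1.1062


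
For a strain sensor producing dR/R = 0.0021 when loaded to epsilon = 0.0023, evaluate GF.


GF = (dR/R) / epsilon
= 0.0021 / 0.0023
= 0.9130

0.9130


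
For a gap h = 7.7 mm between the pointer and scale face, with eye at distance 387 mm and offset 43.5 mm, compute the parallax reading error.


error = h * offset / d
= 7.7 * 43.5 / 387
= 0.8655

0.8655


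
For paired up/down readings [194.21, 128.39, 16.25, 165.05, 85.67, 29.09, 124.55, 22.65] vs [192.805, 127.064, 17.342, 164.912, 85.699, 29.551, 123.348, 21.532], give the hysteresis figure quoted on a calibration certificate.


|194.21 - 192.805| = 1.4050
|128.39 - 127.064| = 1.3260
|16.25 - 17.342| = 1.0920
|165.05 - 164.912| = 0.1380
|85.67 - 85.699| = 0.0290
|29.09 - 29.551| = 0.4610
|124.55 - 123.348| = 1.2020
|22.65 - 21.532| = 1.1180
hysteresis = max(diffs) = 1.4050

1.4050


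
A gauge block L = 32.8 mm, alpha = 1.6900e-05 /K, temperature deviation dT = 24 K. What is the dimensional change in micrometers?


dL = L * alpha * dT
= 32.8 * 1.6900e-05 * 24
= 0.0133037 mm
dL_um = 0.0133037 * 1000 = 13.3037 um

13.3037


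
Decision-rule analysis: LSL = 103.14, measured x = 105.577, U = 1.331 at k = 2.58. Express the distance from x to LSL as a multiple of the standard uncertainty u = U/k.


u = U / k = 1.331 / 2.58 = 0.51589147
margin = |LSL - x| = |103.14 - 105.577| = 2.437
z = margin / u = 2.437 / 0.51589147
z = 4.7239

4.7239


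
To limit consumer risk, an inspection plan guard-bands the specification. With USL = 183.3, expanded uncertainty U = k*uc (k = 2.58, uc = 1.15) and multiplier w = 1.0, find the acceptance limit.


U = k * uc = 2.58 * 1.15 = 2.967
guard band g = w * U = 1.0 * 2.967 = 2.967
AL = USL - g = 183.3 - 2.967
AL = 180.3330

180.3330


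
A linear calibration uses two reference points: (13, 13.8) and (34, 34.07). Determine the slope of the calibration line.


slope = (y2 - y1) / (x2 - x1)
= (34.07 - 13.8) / (34 - 13)
= 20.2700 / 21
= 0.9652

0.9652


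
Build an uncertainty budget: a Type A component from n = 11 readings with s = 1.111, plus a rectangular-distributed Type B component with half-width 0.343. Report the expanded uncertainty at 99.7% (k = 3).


u_A = s / sqrt(n) = 1.111 / sqrt(11) = 0.3349791
u_B = half_width / sqrt(3) = 0.343 / sqrt(3) = 0.19803114
uc = sqrt(u_A^2 + u_B^2) = sqrt(0.3349791^2 + 0.19803114^2) = 0.38913665
U = k * uc = 3 * 0.38913665
U = 1.1674

1.1674


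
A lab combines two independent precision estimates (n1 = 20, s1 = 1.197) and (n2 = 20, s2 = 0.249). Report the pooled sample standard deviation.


s_p = sqrt(((n1-1)*s1^2 + (n2-1)*s2^2) / (n1+n2-2))
numerator = (20-1)*1.197^2 + (20-1)*0.249^2 = 27.223371 + 1.178019 = 28.40139
denominator = 20 + 20 - 2 = 38
s_p^2 = 28.40139 / 38 = 0.747405
s_p = sqrt(0.747405) = 0.8645

0.8645


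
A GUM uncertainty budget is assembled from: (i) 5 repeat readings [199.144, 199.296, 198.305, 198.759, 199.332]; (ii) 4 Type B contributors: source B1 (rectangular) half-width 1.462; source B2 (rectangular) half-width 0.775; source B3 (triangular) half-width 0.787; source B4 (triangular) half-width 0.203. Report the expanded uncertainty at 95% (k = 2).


mean = (199.144 + 199.296 + 198.305 + 198.759 + 199.332) / 5 = 198.9672
s = sqrt(sum((x - mean)^2)/(n-1)) = 0.43425304
u_A = s / sqrt(n) = 0.43425304 / sqrt(5) = 0.19420386
u_B1 = 1.462 / sqrt(3) = 0.84408609
u_B2 = 0.775 / sqrt(3) = 0.44744646
u_B3 = 0.787 / sqrt(6) = 0.3212914
u_B4 = 0.203 / sqrt(6) = 0.082874403
uc = sqrt(0.19420386^2 + 0.84408609^2 + 0.44744646^2 + 0.3212914^2 + 0.082874403^2) = 1.0298064
U = k * uc = 2 * 1.0298064
U = 2.0596

2.0596


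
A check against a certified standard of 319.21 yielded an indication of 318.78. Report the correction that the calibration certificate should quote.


Correction = standard - reading
= 319.21 - 318.78
= 0.4300

0.4300


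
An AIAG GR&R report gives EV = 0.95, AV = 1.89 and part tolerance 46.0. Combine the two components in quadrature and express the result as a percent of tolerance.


GRR = sqrt(EV^2 + AV^2) = sqrt(0.95^2 + 1.89^2) = 2.115325
%GRR = GRR / tol * 100 = 2.115325 / 46.0 * 100
%GRR = 4.5985

4.5985


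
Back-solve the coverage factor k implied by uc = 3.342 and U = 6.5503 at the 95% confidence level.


k = U / uc
k = 6.5503 / 3.342
k = 1.96

1.96


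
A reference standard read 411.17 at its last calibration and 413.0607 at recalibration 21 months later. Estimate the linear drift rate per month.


rate = (v2 - v1) / months
= (413.0607 - 411.17) / 21
= 1.8907 / 21
= 0.0900

0.0900


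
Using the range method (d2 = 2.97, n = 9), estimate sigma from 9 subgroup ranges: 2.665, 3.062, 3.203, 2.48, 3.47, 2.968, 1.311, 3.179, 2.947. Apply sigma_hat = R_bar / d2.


R_bar = (2.665 + 3.062 + 3.203 + 2.48 + 3.47 + 2.968 + 1.311 + 3.179 + 2.947) / 9
R_bar = 25.285 / 9 = 2.8094444
sigma_hat = R_bar / d2 = 2.8094444 / 2.97 = 0.9459

0.9459


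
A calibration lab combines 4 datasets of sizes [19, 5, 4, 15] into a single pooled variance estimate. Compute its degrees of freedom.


nu = sum_i (n_i - 1)
nu = ((19 - 1) + (5 - 1) + (4 - 1) + (15 - 1))
nu = 18 + 4 + 3 + 14
nu = 39

39


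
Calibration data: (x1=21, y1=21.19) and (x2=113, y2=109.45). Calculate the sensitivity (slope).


slope = (y2 - y1) / (x2 - x1)
= (109.45 - 21.19) / (113 - 21)
= 88.2600 / 92
= 0.9593

0.9593


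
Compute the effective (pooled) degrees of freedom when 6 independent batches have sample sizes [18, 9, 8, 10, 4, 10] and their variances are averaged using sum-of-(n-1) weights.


nu = sum_i (n_i - 1)
nu = ((18 - 1) + (9 - 1) + (8 - 1) + (10 - 1) + (4 - 1) + (10 - 1))
nu = 17 + 8 + 7 + 9 + 3 + 9
nu = 53

53


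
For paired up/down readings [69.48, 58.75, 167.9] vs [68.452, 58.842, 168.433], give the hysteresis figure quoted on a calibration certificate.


|69.48 - 68.452| = 1.0280
|58.75 - 58.842| = 0.0920
|167.9 - 168.433| = 0.5330
hysteresis = max(diffs) = 1.0280

1.0280


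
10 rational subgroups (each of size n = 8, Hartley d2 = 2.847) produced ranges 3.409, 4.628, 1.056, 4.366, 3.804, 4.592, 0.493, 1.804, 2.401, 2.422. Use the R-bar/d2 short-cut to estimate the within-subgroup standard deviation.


R_bar = (3.409 + 4.628 + 1.056 + 4.366 + 3.804 + 4.592 + 0.493 + 1.804 + 2.401 + 2.422) / 10
R_bar = 28.975 / 10 = 2.8975
sigma_hat = R_bar / d2 = 2.8975 / 2.847 = 1.0177

1.0177


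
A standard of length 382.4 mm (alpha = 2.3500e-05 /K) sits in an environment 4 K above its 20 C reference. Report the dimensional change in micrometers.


dL = L * alpha * dT
= 382.4 * 2.3500e-05 * 4
= 0.0359456 mm
dL_um = 0.0359456 * 1000 = 35.9456 um

35.9456


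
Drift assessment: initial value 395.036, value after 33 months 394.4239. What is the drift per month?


rate = (v2 - v1) / months
= (394.4239 - 395.036) / 33
= -0.6121 / 33
= -0.0185

-0.0185


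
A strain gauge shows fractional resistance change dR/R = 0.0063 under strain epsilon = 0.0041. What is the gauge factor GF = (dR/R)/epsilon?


GF = (dR/R) / epsilon
= 0.0063 / 0.0041
= 1.5366

1.5366


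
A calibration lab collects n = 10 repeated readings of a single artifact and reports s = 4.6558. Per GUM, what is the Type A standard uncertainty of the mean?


u_A = s / sqrt(n)
u_A = 4.6558 / sqrt(10)
u_A = 4.6558 / 3.1622777
u_A = 1.4723

1.4723


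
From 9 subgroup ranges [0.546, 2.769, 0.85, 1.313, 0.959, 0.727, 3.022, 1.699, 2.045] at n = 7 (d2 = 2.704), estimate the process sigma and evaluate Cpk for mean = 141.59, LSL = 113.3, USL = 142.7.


R_bar = (0.546 + 2.769 + 0.85 + 1.313 + 0.959 + 0.727 + 3.022 + 1.699 + 2.045) / 9 = 1.5477778
sigma = R_bar / d2 = 1.5477778 / 2.704 = 0.57240303
Cp = (USL - LSL)/(6*sigma) = (142.7 - 113.3)/(6*0.57240303) = 8.5604
Cpu = (142.7 - 141.59)/(3*0.57240303) = 0.6464
Cpl = (141.59 - 113.3)/(3*0.57240303) = 16.4744
Cpk = min(Cpu, Cpl) = 0.6464

0.6464


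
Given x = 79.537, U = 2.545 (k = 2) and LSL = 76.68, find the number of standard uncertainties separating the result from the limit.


u = U / k = 2.545 / 2 = 1.2725
margin = |LSL - x| = |76.68 - 79.537| = 2.857
z = margin / u = 2.857 / 1.2725
z = 2.2452

2.2452


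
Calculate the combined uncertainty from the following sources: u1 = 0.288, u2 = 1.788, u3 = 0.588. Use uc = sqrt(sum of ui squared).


uc = sqrt(0.288^2 + 1.788^2 + 0.588^2)
uc = sqrt(3.625632)
uc = 1.9041

1.9041


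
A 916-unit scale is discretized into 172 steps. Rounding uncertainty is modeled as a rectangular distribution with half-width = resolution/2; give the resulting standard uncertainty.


resolution = range / divisions
resolution = 916 / 172 = 5.3255814
u_res = resolution / (2*sqrt(3))
u_res = 5.3255814 / 3.4641016
u_res = 1.5374

1.5374


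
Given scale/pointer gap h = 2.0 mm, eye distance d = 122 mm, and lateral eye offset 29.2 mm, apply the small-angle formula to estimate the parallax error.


error = h * offset / d
= 2.0 * 29.2 / 122
= 0.4787

0.4787


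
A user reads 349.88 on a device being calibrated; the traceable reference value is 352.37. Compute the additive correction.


Correction = standard - reading
= 352.37 - 349.88
= 2.4900

2.4900


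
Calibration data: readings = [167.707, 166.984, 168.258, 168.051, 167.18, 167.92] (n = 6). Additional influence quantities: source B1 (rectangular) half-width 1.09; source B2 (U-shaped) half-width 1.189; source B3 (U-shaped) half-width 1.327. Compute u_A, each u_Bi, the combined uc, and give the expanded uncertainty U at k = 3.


mean = (167.707 + 166.984 + 168.258 + 168.051 + 167.18 + 167.92) / 6 = 167.6833333
s = sqrt(sum((x - mean)^2)/(n-1)) = 0.50287242
u_A = s / sqrt(n) = 0.50287242 / sqrt(6) = 0.20529681
u_B1 = 1.09 / sqrt(3) = 0.62931179
u_B2 = 1.189 / sqrt(2) = 0.84074996
u_B3 = 1.327 / sqrt(2) = 0.9383307
uc = sqrt(0.20529681^2 + 0.62931179^2 + 0.84074996^2 + 0.9383307^2) = 1.4232024
U = k * uc = 3 * 1.4232024
U = 4.2696

4.2696


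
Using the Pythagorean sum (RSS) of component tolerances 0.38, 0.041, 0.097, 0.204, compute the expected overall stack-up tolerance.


RSS = sqrt(0.38^2 + 0.041^2 + 0.097^2 + 0.204^2)
= sqrt(0.197106)
= 0.4440

0.4440


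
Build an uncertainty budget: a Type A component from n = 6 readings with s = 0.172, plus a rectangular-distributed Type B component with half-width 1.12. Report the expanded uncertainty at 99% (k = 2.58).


u_A = s / sqrt(n) = 0.172 / sqrt(6) = 0.070218706
u_B = half_width / sqrt(3) = 1.12 / sqrt(3) = 0.6466323
uc = sqrt(u_A^2 + u_B^2) = sqrt(0.070218706^2 + 0.6466323^2) = 0.6504337
U = k * uc = 2.58 * 0.6504337
U = 1.6781

1.6781


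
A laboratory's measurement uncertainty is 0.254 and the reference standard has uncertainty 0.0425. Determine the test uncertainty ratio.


TUR = u_lab / u_ref
= 0.254 / 0.0425
= 5.9765

5.9765


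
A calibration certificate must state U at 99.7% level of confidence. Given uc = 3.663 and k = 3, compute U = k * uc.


U = k * uc
U = 3 * 3.663
U = 10.9890

10.9890


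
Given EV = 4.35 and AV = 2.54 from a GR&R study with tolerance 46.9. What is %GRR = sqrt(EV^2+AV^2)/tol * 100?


GRR = sqrt(EV^2 + AV^2) = sqrt(4.35^2 + 2.54^2) = 5.0372711
%GRR = GRR / tol * 100 = 5.0372711 / 46.9 * 100
%GRR = 10.7405

10.7405


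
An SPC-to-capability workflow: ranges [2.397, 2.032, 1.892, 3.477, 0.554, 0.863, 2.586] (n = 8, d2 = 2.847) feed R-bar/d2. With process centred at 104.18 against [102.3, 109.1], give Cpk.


R_bar = (2.397 + 2.032 + 1.892 + 3.477 + 0.554 + 0.863 + 2.586) / 7 = 1.9715714
sigma = R_bar / d2 = 1.9715714 / 2.847 = 0.69250839
Cp = (USL - LSL)/(6*sigma) = (109.1 - 102.3)/(6*0.69250839) = 1.6366
Cpu = (109.1 - 104.18)/(3*0.69250839) = 2.3682
Cpl = (104.18 - 102.3)/(3*0.69250839) = 0.9049
Cpk = min(Cpu, Cpl) = 0.9049

0.9049


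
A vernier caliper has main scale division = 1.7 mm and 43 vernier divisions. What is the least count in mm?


LC = MSD / n_div
= 1.7 / 43
= 0.0395

0.0395


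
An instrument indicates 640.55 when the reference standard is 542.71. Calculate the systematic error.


Systematic error = measured - true
= 640.55 - 542.71
= 97.8400

97.8400


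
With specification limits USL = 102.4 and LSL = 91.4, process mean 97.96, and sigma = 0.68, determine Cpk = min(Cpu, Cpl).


Cpu = (USL - mean) / (3*sigma) = (102.4 - 97.96) / (3*0.68) = 2.1765
Cpl = (mean - LSL) / (3*sigma) = (97.96 - 91.4) / (3*0.68) = 3.2157
Cpk = min(Cpu, Cpl) = 2.1765

2.1765


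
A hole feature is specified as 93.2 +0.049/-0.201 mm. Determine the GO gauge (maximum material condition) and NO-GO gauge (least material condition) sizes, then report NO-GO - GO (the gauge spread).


GO = nominal - lower_tol (smallest hole = maximum material condition)
GO = 93.2 - 0.201 = 92.999
NO-GO = nominal + upper_tol (largest hole = least material condition)
NO-GO = 93.2 + 0.049 = 93.249
spread = NO-GO - GO = 93.249 - 92.999 = 0.2500

0.2500


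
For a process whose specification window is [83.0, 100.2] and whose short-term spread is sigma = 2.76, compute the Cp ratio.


Cp = (USL - LSL) / (6 * sigma)
= (100.2 - 83.0) / (6 * 2.76)
= 17.2000 / 16.5600
= 1.0386

1.0386


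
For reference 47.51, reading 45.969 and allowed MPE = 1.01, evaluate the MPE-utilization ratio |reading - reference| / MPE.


e = indication - reference = 45.969 - 47.51 = -1.5410
|e| = 1.5410
ratio = |e| / MPE = 1.5410 / 1.01
ratio = 1.5257

1.5257


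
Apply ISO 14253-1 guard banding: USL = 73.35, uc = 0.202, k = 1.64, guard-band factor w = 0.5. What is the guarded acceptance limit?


U = k * uc = 1.64 * 0.202 = 0.33128
guard band g = w * U = 0.5 * 0.33128 = 0.16564
AL = USL - g = 73.35 - 0.16564
AL = 73.1844

73.1844


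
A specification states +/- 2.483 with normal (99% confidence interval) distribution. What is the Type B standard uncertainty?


u_B = half_width / 2.576
u_B = 2.483 / 2.576
u_B = 0.9639

0.9639


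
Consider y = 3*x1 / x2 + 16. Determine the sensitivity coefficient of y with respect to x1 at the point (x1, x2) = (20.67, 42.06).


y = 3*x1 / x2 + 16
dy/dx1 = 3/x2
Evaluate at x2 = 42.06: c1 = 3 / 42.06
c1 = 0.0713

0.0713


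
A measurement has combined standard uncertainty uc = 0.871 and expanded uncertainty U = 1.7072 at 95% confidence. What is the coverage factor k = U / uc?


k = U / uc
k = 1.7072 / 0.871
k = 1.96

1.96


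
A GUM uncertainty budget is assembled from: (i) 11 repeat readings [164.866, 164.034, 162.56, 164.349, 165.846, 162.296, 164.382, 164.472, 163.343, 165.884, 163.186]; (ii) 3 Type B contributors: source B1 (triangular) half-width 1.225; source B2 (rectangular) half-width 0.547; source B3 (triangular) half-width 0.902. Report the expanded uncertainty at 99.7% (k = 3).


mean = (164.866 + 164.034 + 162.56 + 164.349 + 165.846 + 162.296 + 164.382 + 164.472 + 163.343 + 165.884 + 163.186) / 11 = 164.1107273
s = sqrt(sum((x - mean)^2)/(n-1)) = 1.1889234
u_A = s / sqrt(n) = 1.1889234 / sqrt(11) = 0.35847389
u_B1 = 1.225 / sqrt(6) = 0.50010416
u_B2 = 0.547 / sqrt(3) = 0.3158106
u_B3 = 0.902 / sqrt(6) = 0.36823996
uc = sqrt(0.35847389^2 + 0.50010416^2 + 0.3158106^2 + 0.36823996^2) = 0.78354624
U = k * uc = 3 * 0.78354624
U = 2.3506

2.3506


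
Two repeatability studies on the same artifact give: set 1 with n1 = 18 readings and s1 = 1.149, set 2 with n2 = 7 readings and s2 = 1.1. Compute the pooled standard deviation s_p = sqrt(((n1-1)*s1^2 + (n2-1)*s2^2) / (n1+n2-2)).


s_p = sqrt(((n1-1)*s1^2 + (n2-1)*s2^2) / (n1+n2-2))
numerator = (18-1)*1.149^2 + (7-1)*1.1^2 = 22.443417 + 7.26 = 29.703417
denominator = 18 + 7 - 2 = 23
s_p^2 = 29.703417 / 23 = 1.2914529
s_p = sqrt(1.2914529) = 1.1364

1.1364


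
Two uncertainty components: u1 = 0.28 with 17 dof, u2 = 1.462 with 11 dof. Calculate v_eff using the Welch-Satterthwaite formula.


uc = sqrt(u1^2 + u2^2) = sqrt(0.28^2 + 1.462^2) = 1.4885711
v_eff = uc^4 / (u1^4/v1 + u2^4/v2)
= 1.4885711^4 / (0.28^4/17 + 1.462^4/11)
= 4.9099643 / 0.41569491
v_eff = 11.8115

11.8115


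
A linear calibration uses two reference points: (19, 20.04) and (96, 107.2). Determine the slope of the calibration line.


slope = (y2 - y1) / (x2 - x1)
= (107.2 - 20.04) / (96 - 19)
= 87.1600 / 77
= 1.1319

1.1319


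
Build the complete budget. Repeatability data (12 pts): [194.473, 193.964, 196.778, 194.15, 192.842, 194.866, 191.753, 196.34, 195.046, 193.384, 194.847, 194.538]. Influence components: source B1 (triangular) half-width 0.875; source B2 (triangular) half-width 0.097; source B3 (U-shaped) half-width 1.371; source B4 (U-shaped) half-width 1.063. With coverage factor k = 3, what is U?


mean = (194.473 + 193.964 + 196.778 + 194.15 + 192.842 + 194.866 + 191.753 + 196.34 + 195.046 + 193.384 + 194.847 + 194.538) / 12 = 194.4150833
s = sqrt(sum((x - mean)^2)/(n-1)) = 1.3814759
u_A = s / sqrt(n) = 1.3814759 / sqrt(12) = 0.39879774
u_B1 = 0.875 / sqrt(6) = 0.35721725
u_B2 = 0.097 / sqrt(6) = 0.039600084
u_B3 = 1.371 / sqrt(2) = 0.9694434
u_B4 = 1.063 / sqrt(2) = 0.75165451
uc = sqrt(0.39879774^2 + 0.35721725^2 + 0.039600084^2 + 0.9694434^2 + 0.75165451^2) = 1.3390358
U = k * uc = 3 * 1.3390358
U = 4.0171

4.0171


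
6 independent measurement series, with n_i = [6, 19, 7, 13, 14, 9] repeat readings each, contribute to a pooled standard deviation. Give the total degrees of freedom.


nu = sum_i (n_i - 1)
nu = ((6 - 1) + (19 - 1) + (7 - 1) + (13 - 1) + (14 - 1) + (9 - 1))
nu = 5 + 18 + 6 + 12 + 13 + 8
nu = 62

62


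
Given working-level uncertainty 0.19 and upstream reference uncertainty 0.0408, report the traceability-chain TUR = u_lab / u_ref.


TUR = u_lab / u_ref
= 0.19 / 0.0408
= 4.6569

4.6569


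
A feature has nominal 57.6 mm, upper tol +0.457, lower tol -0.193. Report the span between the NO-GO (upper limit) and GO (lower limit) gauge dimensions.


GO = nominal - lower_tol (smallest hole = maximum material condition)
GO = 57.6 - 0.193 = 57.407
NO-GO = nominal + upper_tol (largest hole = least material condition)
NO-GO = 57.6 + 0.457 = 58.057
spread = NO-GO - GO = 58.057 - 57.407 = 0.6500

0.6500


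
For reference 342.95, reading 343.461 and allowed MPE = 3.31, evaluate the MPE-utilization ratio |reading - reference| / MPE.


e = indication - reference = 343.461 - 342.95 = 0.5110
|e| = 0.5110
ratio = |e| / MPE = 0.5110 / 3.31
ratio = 0.1544

0.1544


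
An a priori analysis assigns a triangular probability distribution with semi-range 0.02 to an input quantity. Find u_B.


u_B = half_width / sqrt(6)
u_B = 0.02 / 2.4494897
u_B = 0.0082

0.0082


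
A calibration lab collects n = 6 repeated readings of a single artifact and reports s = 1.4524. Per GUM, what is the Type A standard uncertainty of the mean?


u_A = s / sqrt(n)
u_A = 1.4524 / sqrt(6)
u_A = 1.4524 / 2.4494897
u_A = 0.5929

0.5929


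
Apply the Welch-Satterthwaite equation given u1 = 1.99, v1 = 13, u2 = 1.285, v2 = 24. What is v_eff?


uc = sqrt(u1^2 + u2^2) = sqrt(1.99^2 + 1.285^2) = 2.3688235
v_eff = uc^4 / (u1^4/v1 + u2^4/v2)
= 2.3688235^4 / (1.99^4/13 + 1.285^4/24)
= 31.486966 / 1.3199438
v_eff = 23.8548

23.8548


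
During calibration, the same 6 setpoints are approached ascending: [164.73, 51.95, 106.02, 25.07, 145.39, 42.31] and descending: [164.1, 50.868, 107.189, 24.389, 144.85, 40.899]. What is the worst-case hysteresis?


|164.73 - 164.1| = 0.6300
|51.95 - 50.868| = 1.0820
|106.02 - 107.189| = 1.1690
|25.07 - 24.389| = 0.6810
|145.39 - 144.85| = 0.5400
|42.31 - 40.899| = 1.4110
hysteresis = max(diffs) = 1.4110

1.4110


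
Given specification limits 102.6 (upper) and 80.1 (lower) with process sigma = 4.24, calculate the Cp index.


Cp = (USL - LSL) / (6 * sigma)
= (102.6 - 80.1) / (6 * 4.24)
= 22.5000 / 25.4400
= 0.8844

0.8844


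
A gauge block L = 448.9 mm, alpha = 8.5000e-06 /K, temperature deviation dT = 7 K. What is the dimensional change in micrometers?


dL = L * alpha * dT
= 448.9 * 8.5000e-06 * 7
= 0.0267096 mm
dL_um = 0.0267096 * 1000 = 26.7096 um

26.7096


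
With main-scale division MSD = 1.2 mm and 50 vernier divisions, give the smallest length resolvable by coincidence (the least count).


LC = MSD / n_div
= 1.2 / 50
= 0.0240

0.0240


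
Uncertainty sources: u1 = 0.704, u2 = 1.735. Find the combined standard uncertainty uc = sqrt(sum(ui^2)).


uc = sqrt(0.704^2 + 1.735^2)
uc = sqrt(3.505841)
uc = 1.8724

1.8724


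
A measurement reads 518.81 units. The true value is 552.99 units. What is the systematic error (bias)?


Systematic error = measured - true
= 518.81 - 552.99
= -34.1800

-34.1800


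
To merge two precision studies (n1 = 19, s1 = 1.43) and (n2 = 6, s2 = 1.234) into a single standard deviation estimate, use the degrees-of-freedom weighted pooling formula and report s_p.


s_p = sqrt(((n1-1)*s1^2 + (n2-1)*s2^2) / (n1+n2-2))
numerator = (19-1)*1.43^2 + (6-1)*1.234^2 = 36.8082 + 7.61378 = 44.42198
denominator = 19 + 6 - 2 = 23
s_p^2 = 44.42198 / 23 = 1.9313904
s_p = sqrt(1.9313904) = 1.3897

1.3897


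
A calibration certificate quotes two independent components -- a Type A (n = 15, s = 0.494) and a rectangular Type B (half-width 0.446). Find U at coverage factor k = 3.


u_A = s / sqrt(n) = 0.494 / sqrt(15) = 0.12755025
u_B = half_width / sqrt(3) = 0.446 / sqrt(3) = 0.25749822
uc = sqrt(u_A^2 + u_B^2) = sqrt(0.12755025^2 + 0.25749822^2) = 0.28735762
U = k * uc = 3 * 0.28735762
U = 0.8621

0.8621


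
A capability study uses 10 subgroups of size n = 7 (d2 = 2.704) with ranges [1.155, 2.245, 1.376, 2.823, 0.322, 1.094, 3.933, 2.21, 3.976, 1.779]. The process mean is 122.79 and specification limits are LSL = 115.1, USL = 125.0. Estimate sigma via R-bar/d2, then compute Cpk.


R_bar = (1.155 + 2.245 + 1.376 + 2.823 + 0.322 + 1.094 + 3.933 + 2.21 + 3.976 + 1.779) / 10 = 2.0913
sigma = R_bar / d2 = 2.0913 / 2.704 = 0.77340976
Cp = (USL - LSL)/(6*sigma) = (125.0 - 115.1)/(6*0.77340976) = 2.1334
Cpu = (125.0 - 122.79)/(3*0.77340976) = 0.9525
Cpl = (122.79 - 115.1)/(3*0.77340976) = 3.3143
Cpk = min(Cpu, Cpl) = 0.9525

0.9525


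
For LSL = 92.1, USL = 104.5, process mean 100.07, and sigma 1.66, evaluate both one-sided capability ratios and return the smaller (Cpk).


Cpu = (USL - mean) / (3*sigma) = (104.5 - 100.07) / (3*1.66) = 0.8896
Cpl = (mean - LSL) / (3*sigma) = (100.07 - 92.1) / (3*1.66) = 1.6004
Cpk = min(Cpu, Cpl) = 0.8896

0.8896


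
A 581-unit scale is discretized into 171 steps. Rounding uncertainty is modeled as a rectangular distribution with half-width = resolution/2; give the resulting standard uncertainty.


resolution = range / divisions
resolution = 581 / 171 = 3.3976608
u_res = resolution / (2*sqrt(3))
u_res = 3.3976608 / 3.4641016
u_res = 0.9808

0.9808


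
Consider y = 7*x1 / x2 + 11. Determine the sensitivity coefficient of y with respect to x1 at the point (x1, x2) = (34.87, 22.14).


y = 7*x1 / x2 + 11
dy/dx1 = 7/x2
Evaluate at x2 = 22.14: c1 = 7 / 22.14
c1 = 0.3162

0.3162


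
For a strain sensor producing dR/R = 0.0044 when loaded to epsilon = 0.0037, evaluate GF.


GF = (dR/R) / epsilon
= 0.0044 / 0.0037
= 1.1892

1.1892


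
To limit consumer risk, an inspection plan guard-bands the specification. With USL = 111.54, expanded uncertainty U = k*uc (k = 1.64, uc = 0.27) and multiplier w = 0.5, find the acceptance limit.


U = k * uc = 1.64 * 0.27 = 0.4428
guard band g = w * U = 0.5 * 0.4428 = 0.2214
AL = USL - g = 111.54 - 0.2214
AL = 111.3186

111.3186


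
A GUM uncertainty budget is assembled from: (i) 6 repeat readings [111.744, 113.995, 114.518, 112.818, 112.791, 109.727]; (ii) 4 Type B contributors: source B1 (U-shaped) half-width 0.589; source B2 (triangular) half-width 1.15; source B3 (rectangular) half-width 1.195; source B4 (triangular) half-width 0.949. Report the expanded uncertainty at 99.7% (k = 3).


mean = (111.744 + 113.995 + 114.518 + 112.818 + 112.791 + 109.727) / 6 = 112.5988333
s = sqrt(sum((x - mean)^2)/(n-1)) = 1.7143868
u_A = s / sqrt(n) = 1.7143868 / sqrt(6) = 0.69989548
u_B1 = 0.589 / sqrt(2) = 0.41648589
u_B2 = 1.15 / sqrt(6) = 0.46948553
u_B3 = 1.195 / sqrt(3) = 0.68993357
u_B4 = 0.949 / sqrt(6) = 0.38742763
uc = sqrt(0.69989548^2 + 0.41648589^2 + 0.46948553^2 + 0.68993357^2 + 0.38742763^2) = 1.2287552
U = k * uc = 3 * 1.2287552
U = 3.6863

3.6863


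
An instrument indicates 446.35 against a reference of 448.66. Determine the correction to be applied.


Correction = standard - reading
= 448.66 - 446.35
= 2.3100

2.3100


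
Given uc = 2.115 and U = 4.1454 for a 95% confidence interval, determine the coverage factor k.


k = U / uc
k = 4.1454 / 2.115
k = 1.96

1.96


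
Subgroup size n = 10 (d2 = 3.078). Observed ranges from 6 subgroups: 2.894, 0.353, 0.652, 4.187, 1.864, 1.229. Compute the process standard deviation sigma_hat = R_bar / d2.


R_bar = (2.894 + 0.353 + 0.652 + 4.187 + 1.864 + 1.229) / 6
R_bar = 11.179 / 6 = 1.8631667
sigma_hat = R_bar / d2 = 1.8631667 / 3.078 = 0.6053

0.6053


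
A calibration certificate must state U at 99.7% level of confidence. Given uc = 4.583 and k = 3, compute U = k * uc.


U = k * uc
U = 3 * 4.583
U = 13.7490

13.7490


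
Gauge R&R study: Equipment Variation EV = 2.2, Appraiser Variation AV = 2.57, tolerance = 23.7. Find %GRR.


GRR = sqrt(EV^2 + AV^2) = sqrt(2.2^2 + 2.57^2) = 3.3830312
%GRR = GRR / tol * 100 = 3.3830312 / 23.7 * 100
%GRR = 14.2744

14.2744


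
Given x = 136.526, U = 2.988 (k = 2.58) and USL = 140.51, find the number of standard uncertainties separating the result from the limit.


u = U / k = 2.988 / 2.58 = 1.1581395
margin = |USL - x| = |140.51 - 136.526| = 3.984
z = margin / u = 3.984 / 1.1581395
z = 3.4400

3.4400


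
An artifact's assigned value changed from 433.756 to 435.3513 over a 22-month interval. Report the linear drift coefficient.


rate = (v2 - v1) / months
= (435.3513 - 433.756) / 22
= 1.5953 / 22
= 0.0725

0.0725


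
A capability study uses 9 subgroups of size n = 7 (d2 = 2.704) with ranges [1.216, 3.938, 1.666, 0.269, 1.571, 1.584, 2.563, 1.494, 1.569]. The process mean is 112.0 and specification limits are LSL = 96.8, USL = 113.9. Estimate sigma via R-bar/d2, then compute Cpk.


R_bar = (1.216 + 3.938 + 1.666 + 0.269 + 1.571 + 1.584 + 2.563 + 1.494 + 1.569) / 9 = 1.7633333
sigma = R_bar / d2 = 1.7633333 / 2.704 = 0.6521203
Cp = (USL - LSL)/(6*sigma) = (113.9 - 96.8)/(6*0.6521203) = 4.3704
Cpu = (113.9 - 112.0)/(3*0.6521203) = 0.9712
Cpl = (112.0 - 96.8)/(3*0.6521203) = 7.7695
Cpk = min(Cpu, Cpl) = 0.9712

0.9712


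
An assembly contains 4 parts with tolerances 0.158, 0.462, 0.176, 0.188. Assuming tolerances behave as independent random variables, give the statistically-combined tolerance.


RSS = sqrt(0.158^2 + 0.462^2 + 0.176^2 + 0.188^2)
= sqrt(0.304728)
= 0.5520

0.5520


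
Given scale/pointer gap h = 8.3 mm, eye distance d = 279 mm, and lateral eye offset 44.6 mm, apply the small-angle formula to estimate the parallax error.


error = h * offset / d
= 8.3 * 44.6 / 279
= 1.3268

1.3268


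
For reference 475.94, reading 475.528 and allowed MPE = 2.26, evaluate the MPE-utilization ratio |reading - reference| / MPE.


e = indication - reference = 475.528 - 475.94 = -0.4120
|e| = 0.4120
ratio = |e| / MPE = 0.4120 / 2.26
ratio = 0.1823

0.1823


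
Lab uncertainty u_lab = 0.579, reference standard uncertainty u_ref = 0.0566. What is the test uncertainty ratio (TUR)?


TUR = u_lab / u_ref
= 0.579 / 0.0566
= 10.2297

10.2297


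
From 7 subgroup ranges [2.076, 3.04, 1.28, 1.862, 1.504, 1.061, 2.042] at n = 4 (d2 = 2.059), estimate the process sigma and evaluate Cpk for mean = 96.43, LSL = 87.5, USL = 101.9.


R_bar = (2.076 + 3.04 + 1.28 + 1.862 + 1.504 + 1.061 + 2.042) / 7 = 1.8378571
sigma = R_bar / d2 = 1.8378571 / 2.059 = 0.89259694
Cp = (USL - LSL)/(6*sigma) = (101.9 - 87.5)/(6*0.89259694) = 2.6888
Cpu = (101.9 - 96.43)/(3*0.89259694) = 2.0427
Cpl = (96.43 - 87.5)/(3*0.89259694) = 3.3348
Cpk = min(Cpu, Cpl) = 2.0427

2.0427


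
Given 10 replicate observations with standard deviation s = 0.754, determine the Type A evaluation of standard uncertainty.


u_A = s / sqrt(n)
u_A = 0.754 / sqrt(10)
u_A = 0.754 / 3.1622777
u_A = 0.2384

0.2384


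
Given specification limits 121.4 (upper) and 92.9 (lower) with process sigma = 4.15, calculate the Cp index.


Cp = (USL - LSL) / (6 * sigma)
= (121.4 - 92.9) / (6 * 4.15)
= 28.5000 / 24.9000
= 1.1446

1.1446


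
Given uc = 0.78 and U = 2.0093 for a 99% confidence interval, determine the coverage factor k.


k = U / uc
k = 2.0093 / 0.78
k = 2.576

2.576


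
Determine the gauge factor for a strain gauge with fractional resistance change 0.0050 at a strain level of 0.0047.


GF = (dR/R) / epsilon
= 0.0050 / 0.0047
= 1.0638

1.0638


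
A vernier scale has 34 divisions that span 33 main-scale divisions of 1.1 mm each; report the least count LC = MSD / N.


LC = MSD / n_div
= 1.1 / 34
= 0.0324

0.0324


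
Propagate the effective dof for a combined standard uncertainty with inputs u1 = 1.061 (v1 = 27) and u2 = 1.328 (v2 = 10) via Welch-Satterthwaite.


uc = sqrt(u1^2 + u2^2) = sqrt(1.061^2 + 1.328^2) = 1.6997956
v_eff = uc^4 / (u1^4/v1 + u2^4/v2)
= 1.6997956^4 / (1.061^4/27 + 1.328^4/10)
= 8.3480839 / 0.35795796
v_eff = 23.3214

23.3214


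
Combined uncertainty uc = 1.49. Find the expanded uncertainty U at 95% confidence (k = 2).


U = k * uc
U = 2 * 1.49
U = 2.9800

2.9800


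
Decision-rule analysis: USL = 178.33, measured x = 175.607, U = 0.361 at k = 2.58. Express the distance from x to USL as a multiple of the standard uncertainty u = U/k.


u = U / k = 0.361 / 2.58 = 0.13992248
margin = |USL - x| = |178.33 - 175.607| = 2.723
z = margin / u = 2.723 / 0.13992248
z = 19.4608

19.4608


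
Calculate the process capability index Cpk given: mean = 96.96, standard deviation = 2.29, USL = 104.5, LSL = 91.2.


Cpu = (USL - mean) / (3*sigma) = (104.5 - 96.96) / (3*2.29) = 1.0975
Cpl = (mean - LSL) / (3*sigma) = (96.96 - 91.2) / (3*2.29) = 0.8384
Cpk = min(Cpu, Cpl) = 0.8384

0.8384


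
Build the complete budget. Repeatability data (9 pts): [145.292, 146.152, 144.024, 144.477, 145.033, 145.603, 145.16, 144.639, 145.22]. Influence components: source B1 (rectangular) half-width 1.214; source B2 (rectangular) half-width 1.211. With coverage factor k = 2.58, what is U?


mean = (145.292 + 146.152 + 144.024 + 144.477 + 145.033 + 145.603 + 145.16 + 144.639 + 145.22) / 9 = 145.0666667
s = sqrt(sum((x - mean)^2)/(n-1)) = 0.62923485
u_A = s / sqrt(n) = 0.62923485 / sqrt(9) = 0.20974495
u_B1 = 1.214 / sqrt(3) = 0.70090323
u_B2 = 1.211 / sqrt(3) = 0.69917118
uc = sqrt(0.20974495^2 + 0.70090323^2 + 0.69917118^2) = 1.0119776
U = k * uc = 2.58 * 1.0119776
U = 2.6109

2.6109


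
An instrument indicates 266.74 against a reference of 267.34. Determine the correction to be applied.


Correction = standard - reading
= 267.34 - 266.74
= 0.6000

0.6000


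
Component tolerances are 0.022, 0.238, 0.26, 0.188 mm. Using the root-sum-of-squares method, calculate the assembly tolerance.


RSS = sqrt(0.022^2 + 0.238^2 + 0.26^2 + 0.188^2)
= sqrt(0.160072)
= 0.4001

0.4001


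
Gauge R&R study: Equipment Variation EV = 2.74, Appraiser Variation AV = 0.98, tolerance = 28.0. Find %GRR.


GRR = sqrt(EV^2 + AV^2) = sqrt(2.74^2 + 0.98^2) = 2.9099828
%GRR = GRR / tol * 100 = 2.9099828 / 28.0 * 100
%GRR = 10.3928

10.3928


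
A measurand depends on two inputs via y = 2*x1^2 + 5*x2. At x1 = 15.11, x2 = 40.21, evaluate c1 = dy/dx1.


y = 2*x1^2 + 5*x2
dy/dx1 = 2*2*x1
Evaluate at x1 = 15.11: c1 = 4 * 15.11
c1 = 60.4400

60.4400


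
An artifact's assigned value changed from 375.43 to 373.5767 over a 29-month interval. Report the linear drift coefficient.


rate = (v2 - v1) / months
= (373.5767 - 375.43) / 29
= -1.8533 / 29
= -0.0639

-0.0639


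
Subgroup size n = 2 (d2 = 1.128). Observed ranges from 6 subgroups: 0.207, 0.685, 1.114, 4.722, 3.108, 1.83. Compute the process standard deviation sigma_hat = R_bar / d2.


R_bar = (0.207 + 0.685 + 1.114 + 4.722 + 3.108 + 1.83) / 6
R_bar = 11.666 / 6 = 1.9443333
sigma_hat = R_bar / d2 = 1.9443333 / 1.128 = 1.7237

1.7237
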